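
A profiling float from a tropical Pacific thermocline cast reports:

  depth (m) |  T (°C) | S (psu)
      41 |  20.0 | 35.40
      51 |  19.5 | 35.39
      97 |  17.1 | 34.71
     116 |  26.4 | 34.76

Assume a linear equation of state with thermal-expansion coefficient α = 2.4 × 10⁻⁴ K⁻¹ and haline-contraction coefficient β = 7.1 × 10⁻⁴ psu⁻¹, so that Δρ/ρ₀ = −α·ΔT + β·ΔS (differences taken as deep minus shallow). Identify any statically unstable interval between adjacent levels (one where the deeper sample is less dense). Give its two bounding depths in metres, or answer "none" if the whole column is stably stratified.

97–116 m

Evaluate Δρ/ρ₀ = −αΔT + βΔS across each adjacent pair:
  41–51 m: −αΔT+βΔS = −(2.4 × 10⁻⁴)(-0.5)+(7.1 × 10⁻⁴)(-0.01) = 1.1 × 10⁻⁴ → stable
  51–97 m: −αΔT+βΔS = −(2.4 × 10⁻⁴)(-2.4)+(7.1 × 10⁻⁴)(-0.68) = 9.3 × 10⁻⁵ → stable
  97–116 m: −αΔT+βΔS = −(2.4 × 10⁻⁴)(+9.3)+(7.1 × 10⁻⁴)(+0.05) = -2.2 × 10⁻³ → UNSTABLE
The 97–116 m interval has Δρ < 0: lighter water underlies denser water.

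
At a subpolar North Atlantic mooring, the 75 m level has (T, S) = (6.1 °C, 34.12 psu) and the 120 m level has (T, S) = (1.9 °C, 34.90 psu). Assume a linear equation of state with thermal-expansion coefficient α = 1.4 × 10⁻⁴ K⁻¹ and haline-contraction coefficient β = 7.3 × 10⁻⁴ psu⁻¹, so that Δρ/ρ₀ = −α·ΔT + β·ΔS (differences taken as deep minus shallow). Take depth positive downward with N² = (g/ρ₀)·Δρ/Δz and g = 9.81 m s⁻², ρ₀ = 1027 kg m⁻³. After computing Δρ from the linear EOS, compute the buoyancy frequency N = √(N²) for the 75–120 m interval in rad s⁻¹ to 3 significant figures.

ΔT = -4.2 K, ΔS = +0.78 psu (deep − shallow).
Δρ/ρ₀ = −αΔT + βΔS = 5.88 × 10⁻⁴ + 5.694 × 10⁻⁴ = 1.1574 × 10⁻³, so Δρ ≈ 1.189 kg m⁻³.
N² = (g/ρ₀)·Δρ/Δz = g·(Δρ/ρ₀)/Δz = 9.81 × 1.1574 × 10⁻³ / 45 = 2.5231 × 10⁻⁴ s⁻².
N = √(2.5231 × 10⁻⁴) = 0.015884 rad s⁻¹ ≈ 0.0159 rad s⁻¹.

0.0159 rad s⁻¹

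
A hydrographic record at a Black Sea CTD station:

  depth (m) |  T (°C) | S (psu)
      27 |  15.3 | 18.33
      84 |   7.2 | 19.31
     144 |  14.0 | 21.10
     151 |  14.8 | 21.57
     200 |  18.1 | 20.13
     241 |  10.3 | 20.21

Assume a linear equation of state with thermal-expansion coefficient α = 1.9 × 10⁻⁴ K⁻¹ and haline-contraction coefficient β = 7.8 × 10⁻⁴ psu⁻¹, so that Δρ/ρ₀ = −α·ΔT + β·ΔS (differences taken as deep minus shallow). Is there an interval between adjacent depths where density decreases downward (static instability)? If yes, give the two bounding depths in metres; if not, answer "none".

Evaluate Δρ/ρ₀ = −αΔT + βΔS across each adjacent pair:
  27–84 m: −αΔT+βΔS = −(1.9 × 10⁻⁴)(-8.1)+(7.8 × 10⁻⁴)(+0.98) = 2.3 × 10⁻³ → stable
  84–144 m: −αΔT+βΔS = −(1.9 × 10⁻⁴)(+6.8)+(7.8 × 10⁻⁴)(+1.79) = 1.0 × 10⁻⁴ → stable
  144–151 m: −αΔT+βΔS = −(1.9 × 10⁻⁴)(+0.8)+(7.8 × 10⁻⁴)(+0.47) = 2.1 × 10⁻⁴ → stable
  151–200 m: −αΔT+βΔS = −(1.9 × 10⁻⁴)(+3.3)+(7.8 × 10⁻⁴)(-1.44) = -1.8 × 10⁻³ → UNSTABLE
  200–241 m: −αΔT+βΔS = −(1.9 × 10⁻⁴)(-7.8)+(7.8 × 10⁻⁴)(+0.08) = 1.5 × 10⁻³ → stable
The 151–200 m interval has Δρ < 0: lighter water underlies denser water.

151–200 m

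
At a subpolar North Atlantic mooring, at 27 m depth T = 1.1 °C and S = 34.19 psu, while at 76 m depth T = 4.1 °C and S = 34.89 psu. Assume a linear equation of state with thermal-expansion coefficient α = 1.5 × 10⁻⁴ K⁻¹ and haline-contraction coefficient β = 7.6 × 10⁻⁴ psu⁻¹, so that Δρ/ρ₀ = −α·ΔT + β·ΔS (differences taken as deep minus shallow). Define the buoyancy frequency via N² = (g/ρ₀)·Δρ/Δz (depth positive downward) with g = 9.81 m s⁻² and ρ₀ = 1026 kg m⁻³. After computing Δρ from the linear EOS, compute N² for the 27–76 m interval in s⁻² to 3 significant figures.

ΔT = +3.0 K, ΔS = +0.70 psu (deep − shallow).
Δρ/ρ₀ = −αΔT + βΔS = -4.50 × 10⁻⁴ + 5.32 × 10⁻⁴ = 8.20 × 10⁻⁵, so Δρ ≈ 0.08413 kg m⁻³.
N² = (g/ρ₀)·Δρ/Δz = g·(Δρ/ρ₀)/Δz = 9.81 × 8.20 × 10⁻⁵ / 49 = 1.6417 × 10⁻⁵ s⁻² ≈ 1.64 × 10⁻⁵ s⁻².

1.64 × 10⁻⁵ s⁻²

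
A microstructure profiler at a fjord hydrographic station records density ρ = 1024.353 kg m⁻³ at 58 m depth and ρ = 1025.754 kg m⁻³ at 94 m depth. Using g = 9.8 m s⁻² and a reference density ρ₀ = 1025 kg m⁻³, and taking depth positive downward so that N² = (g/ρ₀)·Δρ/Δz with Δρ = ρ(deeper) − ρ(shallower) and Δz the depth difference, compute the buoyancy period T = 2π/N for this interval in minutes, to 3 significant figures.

5.43 min

Δρ = 1025.754 − 1024.353 = 1.401 kg m⁻³ over Δz = 94 − 58 = 36 m.
N² = (9.8/1025) × (1.401/36) = 3.7208 × 10⁻⁴ s⁻².
N = √(3.7208 × 10⁻⁴) = 0.019289 rad s⁻¹, so T = 2π/N = 325.74 s = 5.4290 min ≈ 5.43 min.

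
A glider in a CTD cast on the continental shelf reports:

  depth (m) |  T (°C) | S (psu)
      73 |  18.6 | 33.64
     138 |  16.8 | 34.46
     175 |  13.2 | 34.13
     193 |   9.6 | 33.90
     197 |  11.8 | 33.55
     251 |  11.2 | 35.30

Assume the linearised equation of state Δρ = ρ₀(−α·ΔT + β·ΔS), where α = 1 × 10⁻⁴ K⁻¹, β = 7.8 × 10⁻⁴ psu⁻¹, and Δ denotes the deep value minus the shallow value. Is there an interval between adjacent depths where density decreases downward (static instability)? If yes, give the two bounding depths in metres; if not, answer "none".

193–197 m

Evaluate Δρ/ρ₀ = −αΔT + βΔS across each adjacent pair:
  73–138 m: −αΔT+βΔS = −(1 × 10⁻⁴)(-1.8)+(7.8 × 10⁻⁴)(+0.82) = 8.2 × 10⁻⁴ → stable
  138–175 m: −αΔT+βΔS = −(1 × 10⁻⁴)(-3.6)+(7.8 × 10⁻⁴)(-0.33) = 1.0 × 10⁻⁴ → stable
  175–193 m: −αΔT+βΔS = −(1 × 10⁻⁴)(-3.6)+(7.8 × 10⁻⁴)(-0.23) = 1.8 × 10⁻⁴ → stable
  193–197 m: −αΔT+βΔS = −(1 × 10⁻⁴)(+2.2)+(7.8 × 10⁻⁴)(-0.35) = -4.9 × 10⁻⁴ → UNSTABLE
  197–251 m: −αΔT+βΔS = −(1 × 10⁻⁴)(-0.6)+(7.8 × 10⁻⁴)(+1.75) = 1.4 × 10⁻³ → stable
The 193–197 m interval has Δρ < 0: lighter water underlies denser water.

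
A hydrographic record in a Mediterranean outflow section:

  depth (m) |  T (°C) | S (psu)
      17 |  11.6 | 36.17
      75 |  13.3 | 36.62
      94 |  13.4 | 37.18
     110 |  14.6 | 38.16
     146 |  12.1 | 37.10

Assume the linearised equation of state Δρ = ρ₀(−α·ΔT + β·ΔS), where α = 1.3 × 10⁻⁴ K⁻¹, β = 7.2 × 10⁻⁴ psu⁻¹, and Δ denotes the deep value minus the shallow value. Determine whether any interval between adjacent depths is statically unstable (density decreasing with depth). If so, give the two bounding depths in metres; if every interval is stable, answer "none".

110–146 m

Evaluate Δρ/ρ₀ = −αΔT + βΔS across each adjacent pair:
  17–75 m: −αΔT+βΔS = −(1.3 × 10⁻⁴)(+1.7)+(7.2 × 10⁻⁴)(+0.45) = 1.0 × 10⁻⁴ → stable
  75–94 m: −αΔT+βΔS = −(1.3 × 10⁻⁴)(+0.1)+(7.2 × 10⁻⁴)(+0.56) = 3.9 × 10⁻⁴ → stable
  94–110 m: −αΔT+βΔS = −(1.3 × 10⁻⁴)(+1.2)+(7.2 × 10⁻⁴)(+0.98) = 5.5 × 10⁻⁴ → stable
  110–146 m: −αΔT+βΔS = −(1.3 × 10⁻⁴)(-2.5)+(7.2 × 10⁻⁴)(-1.06) = -4.4 × 10⁻⁴ → UNSTABLE
The 110–146 m interval has Δρ < 0: lighter water underlies denser water.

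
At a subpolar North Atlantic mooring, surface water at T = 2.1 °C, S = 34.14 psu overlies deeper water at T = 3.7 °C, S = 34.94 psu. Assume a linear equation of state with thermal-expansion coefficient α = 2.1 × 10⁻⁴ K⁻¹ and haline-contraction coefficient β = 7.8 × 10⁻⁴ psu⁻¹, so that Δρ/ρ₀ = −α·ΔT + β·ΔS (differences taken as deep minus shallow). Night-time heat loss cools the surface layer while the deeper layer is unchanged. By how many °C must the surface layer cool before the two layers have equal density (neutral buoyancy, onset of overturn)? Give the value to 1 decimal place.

Neutral buoyancy requires Δρ = 0, i.e. −α(T_deep − T_surf′) + β(S_deep − S_surf) = 0.
T_surf′ = T_deep − (β/α)·ΔS = 3.7 − (7.8 × 10⁻⁴/2.1 × 10⁻⁴)·(+0.80) = 0.729 °C.
Cooling required: 2.1 − (0.729) = 1.371 °C.

1.4 °C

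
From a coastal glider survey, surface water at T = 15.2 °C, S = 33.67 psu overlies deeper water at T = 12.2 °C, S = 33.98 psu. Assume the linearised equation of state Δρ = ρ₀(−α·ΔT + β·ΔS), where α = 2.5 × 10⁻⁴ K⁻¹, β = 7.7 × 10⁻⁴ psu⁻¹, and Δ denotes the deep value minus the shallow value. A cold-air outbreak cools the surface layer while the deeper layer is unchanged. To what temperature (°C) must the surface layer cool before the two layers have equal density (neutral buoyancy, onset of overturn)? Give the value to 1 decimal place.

11.2 °C

Neutral buoyancy requires Δρ = 0, i.e. −α(T_deep − T_surf′) + β(S_deep − S_surf) = 0.
T_surf′ = T_deep − (β/α)·ΔS = 12.2 − (7.7 × 10⁻⁴/2.5 × 10⁻⁴)·(+0.31) = 11.245 °C.
Cooling required: 15.2 − (11.245) = 3.955 °C.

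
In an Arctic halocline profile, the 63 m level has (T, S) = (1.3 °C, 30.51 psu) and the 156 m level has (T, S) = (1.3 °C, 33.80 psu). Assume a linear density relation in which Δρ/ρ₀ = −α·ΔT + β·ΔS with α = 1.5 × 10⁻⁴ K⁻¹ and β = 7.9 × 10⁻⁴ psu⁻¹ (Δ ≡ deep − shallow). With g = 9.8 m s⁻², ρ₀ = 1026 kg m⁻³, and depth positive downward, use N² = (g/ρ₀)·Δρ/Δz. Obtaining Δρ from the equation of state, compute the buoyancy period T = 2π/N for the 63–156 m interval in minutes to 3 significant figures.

ΔT = +0.0 K, ΔS = +3.29 psu (deep − shallow).
Δρ/ρ₀ = −αΔT + βΔS = 0 + 2.5991 × 10⁻³ = 2.5991 × 10⁻³, so Δρ ≈ 2.667 kg m⁻³.
N² = (g/ρ₀)·Δρ/Δz = g·(Δρ/ρ₀)/Δz = 9.8 × 2.5991 × 10⁻³ / 93 = 2.7388 × 10⁻⁴ s⁻².
N = √(2.7388 × 10⁻⁴) = 0.016549 rad s⁻¹ → T = 2π/N = 379.67 s = 6.3278 min ≈ 6.33 min.

6.33 min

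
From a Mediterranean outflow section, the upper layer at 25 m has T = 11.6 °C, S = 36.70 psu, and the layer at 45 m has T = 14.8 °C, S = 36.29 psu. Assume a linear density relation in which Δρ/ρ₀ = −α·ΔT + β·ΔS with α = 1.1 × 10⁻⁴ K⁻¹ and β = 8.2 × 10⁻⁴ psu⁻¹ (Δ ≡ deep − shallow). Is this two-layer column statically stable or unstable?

ΔT = 14.8 − 11.6 = +3.2 K and ΔS = 36.29 − 36.70 = -0.41 psu (deep − shallow).
−αΔT = -3.52 × 10⁻⁴; βΔS = -3.362 × 10⁻⁴; sum Δρ/ρ₀ = -6.882 × 10⁻⁴.
Δρ/ρ₀ < 0, so Δρ < 0: deeper water is lighter → statically unstable; the column would overturn.

unstable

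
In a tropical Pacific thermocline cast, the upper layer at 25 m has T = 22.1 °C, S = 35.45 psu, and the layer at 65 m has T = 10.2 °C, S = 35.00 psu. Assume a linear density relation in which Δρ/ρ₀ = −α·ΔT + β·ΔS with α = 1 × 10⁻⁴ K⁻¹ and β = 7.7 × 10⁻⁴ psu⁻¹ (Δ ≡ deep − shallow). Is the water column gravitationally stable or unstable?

ΔT = 10.2 − 22.1 = -11.9 K and ΔS = 35.00 − 35.45 = -0.45 psu (deep − shallow).
−αΔT = 1.19 × 10⁻³; βΔS = -3.465 × 10⁻⁴; sum Δρ/ρ₀ = 8.435 × 10⁻⁴.
Δρ/ρ₀ > 0, so Δρ > 0: deeper water is denser → statically stable.

stable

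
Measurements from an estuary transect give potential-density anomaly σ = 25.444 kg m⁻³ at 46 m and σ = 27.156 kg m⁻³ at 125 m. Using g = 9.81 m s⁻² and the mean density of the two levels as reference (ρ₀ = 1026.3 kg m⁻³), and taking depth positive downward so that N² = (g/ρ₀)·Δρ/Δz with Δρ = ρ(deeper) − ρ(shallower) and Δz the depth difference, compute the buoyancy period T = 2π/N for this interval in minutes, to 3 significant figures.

7.28 min

Δρ = 1027.156 − 1025.444 = 1.712 kg m⁻³ over Δz = 125 − 46 = 79 m.
N² = (9.81/1026.3) × (1.712/79) = 2.0714 × 10⁻⁴ s⁻².
N = √(2.0714 × 10⁻⁴) = 0.014392 rad s⁻¹, so T = 2π/N = 436.57 s = 7.2762 min ≈ 7.28 min.
N² > 0, so the interval is statically stable.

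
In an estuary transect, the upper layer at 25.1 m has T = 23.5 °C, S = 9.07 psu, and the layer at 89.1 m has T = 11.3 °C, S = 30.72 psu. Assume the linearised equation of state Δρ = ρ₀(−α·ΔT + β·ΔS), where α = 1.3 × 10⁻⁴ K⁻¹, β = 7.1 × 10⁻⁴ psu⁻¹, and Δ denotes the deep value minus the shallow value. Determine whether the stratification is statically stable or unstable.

stable

ΔT = 11.3 − 23.5 = -12.2 K and ΔS = 30.72 − 9.07 = +21.65 psu (deep − shallow).
−αΔT = 1.586 × 10⁻³; βΔS = 0.0153715; sum Δρ/ρ₀ = 0.0169575.
Δρ/ρ₀ > 0, so Δρ > 0: deeper water is denser → statically stable.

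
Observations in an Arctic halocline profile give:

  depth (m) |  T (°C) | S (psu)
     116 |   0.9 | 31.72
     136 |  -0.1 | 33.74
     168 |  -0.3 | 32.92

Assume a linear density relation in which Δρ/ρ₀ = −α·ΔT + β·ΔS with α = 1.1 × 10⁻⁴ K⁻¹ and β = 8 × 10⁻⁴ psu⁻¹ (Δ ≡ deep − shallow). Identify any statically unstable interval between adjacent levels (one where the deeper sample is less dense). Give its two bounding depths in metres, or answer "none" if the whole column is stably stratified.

Evaluate Δρ/ρ₀ = −αΔT + βΔS across each adjacent pair:
  116–136 m: −αΔT+βΔS = −(1.1 × 10⁻⁴)(-1.0)+(8 × 10⁻⁴)(+2.02) = 1.7 × 10⁻³ → stable
  136–168 m: −αΔT+βΔS = −(1.1 × 10⁻⁴)(-0.2)+(8 × 10⁻⁴)(-0.82) = -6.3 × 10⁻⁴ → UNSTABLE
The 136–168 m interval has Δρ < 0: lighter water underlies denser water.

136–168 m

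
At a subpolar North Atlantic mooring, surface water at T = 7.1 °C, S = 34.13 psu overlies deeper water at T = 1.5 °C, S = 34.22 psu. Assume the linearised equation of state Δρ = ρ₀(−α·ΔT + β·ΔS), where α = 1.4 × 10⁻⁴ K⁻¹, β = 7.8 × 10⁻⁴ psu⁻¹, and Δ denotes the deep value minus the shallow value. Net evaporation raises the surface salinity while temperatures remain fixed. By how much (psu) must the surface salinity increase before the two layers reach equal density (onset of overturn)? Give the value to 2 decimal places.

1.10 psu

Neutral buoyancy requires −α(T_deep − T_surf) + β(S_deep − S_surf′) = 0.
S_surf′ = S_deep − (α/β)·ΔT = 34.22 − (1.4 × 10⁻⁴/7.8 × 10⁻⁴)·(-5.6) = 35.2251 psu.
Increase required: 35.2251 − 34.13 = 1.0951 psu.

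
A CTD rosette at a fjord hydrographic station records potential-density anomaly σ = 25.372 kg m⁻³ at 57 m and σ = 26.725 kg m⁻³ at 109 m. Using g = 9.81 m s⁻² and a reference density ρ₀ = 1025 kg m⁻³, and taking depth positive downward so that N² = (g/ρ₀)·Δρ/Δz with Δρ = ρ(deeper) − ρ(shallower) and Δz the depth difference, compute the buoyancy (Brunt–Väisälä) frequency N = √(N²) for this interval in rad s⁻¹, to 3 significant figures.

0.0158 rad s⁻¹

Δρ = 1026.725 − 1025.372 = 1.353 kg m⁻³ over Δz = 109 − 57 = 52 m.
N² = (9.81/1025) × (1.353/52) = 2.4902 × 10⁻⁴ s⁻².
N = √(2.4902 × 10⁻⁴) = 0.015780 rad s⁻¹ ≈ 0.0158 rad s⁻¹.
A positive N² confirms static stability across the interval.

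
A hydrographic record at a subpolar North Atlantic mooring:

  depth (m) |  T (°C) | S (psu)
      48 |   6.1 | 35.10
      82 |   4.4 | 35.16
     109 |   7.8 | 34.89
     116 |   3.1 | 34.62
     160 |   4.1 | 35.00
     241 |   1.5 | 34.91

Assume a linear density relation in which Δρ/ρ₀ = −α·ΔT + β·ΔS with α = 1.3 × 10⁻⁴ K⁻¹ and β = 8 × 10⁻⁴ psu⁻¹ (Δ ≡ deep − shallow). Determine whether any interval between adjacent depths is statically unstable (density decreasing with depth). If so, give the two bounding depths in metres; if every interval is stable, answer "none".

Evaluate Δρ/ρ₀ = −αΔT + βΔS across each adjacent pair:
  48–82 m: −αΔT+βΔS = −(1.3 × 10⁻⁴)(-1.7)+(8 × 10⁻⁴)(+0.06) = 2.7 × 10⁻⁴ → stable
  82–109 m: −αΔT+βΔS = −(1.3 × 10⁻⁴)(+3.4)+(8 × 10⁻⁴)(-0.27) = -6.6 × 10⁻⁴ → UNSTABLE
  109–116 m: −αΔT+βΔS = −(1.3 × 10⁻⁴)(-4.7)+(8 × 10⁻⁴)(-0.27) = 3.9 × 10⁻⁴ → stable
  116–160 m: −αΔT+βΔS = −(1.3 × 10⁻⁴)(+1.0)+(8 × 10⁻⁴)(+0.38) = 1.7 × 10⁻⁴ → stable
  160–241 m: −αΔT+βΔS = −(1.3 × 10⁻⁴)(-2.6)+(8 × 10⁻⁴)(-0.09) = 2.7 × 10⁻⁴ → stable
The 82–109 m interval has Δρ < 0: lighter water underlies denser water.

82–109 m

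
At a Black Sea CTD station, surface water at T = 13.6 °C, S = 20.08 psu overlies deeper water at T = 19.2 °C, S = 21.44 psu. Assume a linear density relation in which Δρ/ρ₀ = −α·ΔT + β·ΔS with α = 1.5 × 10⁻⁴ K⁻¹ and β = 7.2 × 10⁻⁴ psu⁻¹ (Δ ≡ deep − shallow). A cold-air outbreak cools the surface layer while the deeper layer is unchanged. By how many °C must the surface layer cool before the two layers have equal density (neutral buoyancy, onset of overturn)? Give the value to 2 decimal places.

0.93 °C

Neutral buoyancy requires Δρ = 0, i.e. −α(T_deep − T_surf′) + β(S_deep − S_surf) = 0.
T_surf′ = T_deep − (β/α)·ΔS = 19.2 − (7.2 × 10⁻⁴/1.5 × 10⁻⁴)·(+1.36) = 12.6720 °C.
Cooling required: 13.6 − (12.6720) = 0.9280 °C.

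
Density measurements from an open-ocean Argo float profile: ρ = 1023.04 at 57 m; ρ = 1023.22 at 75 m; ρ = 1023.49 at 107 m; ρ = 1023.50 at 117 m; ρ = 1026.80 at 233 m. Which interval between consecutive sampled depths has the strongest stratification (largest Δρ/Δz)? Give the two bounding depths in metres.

Compute the density gradient over each adjacent pair:
  57–75 m: Δρ/Δz = 0.18/18 = 0.010 kg m⁻⁴
  75–107 m: Δρ/Δz = 0.27/32 = 8.4 × 10⁻³ kg m⁻⁴
  107–117 m: Δρ/Δz = 0.01/10 = 1.0 × 10⁻³ kg m⁻⁴
  117–233 m: Δρ/Δz = 3.30/116 = 0.028 kg m⁻⁴
The largest gradient is in the 117–233 m interval — the pycnocline.

117–233 m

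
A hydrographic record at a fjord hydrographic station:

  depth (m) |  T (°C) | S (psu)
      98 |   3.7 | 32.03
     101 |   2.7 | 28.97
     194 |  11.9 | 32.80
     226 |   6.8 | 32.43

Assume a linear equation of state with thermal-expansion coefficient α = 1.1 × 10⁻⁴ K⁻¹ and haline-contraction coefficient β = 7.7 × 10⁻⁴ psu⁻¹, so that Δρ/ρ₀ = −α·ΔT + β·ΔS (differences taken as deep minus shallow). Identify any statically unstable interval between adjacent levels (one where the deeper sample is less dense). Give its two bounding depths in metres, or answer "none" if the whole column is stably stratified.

Evaluate Δρ/ρ₀ = −αΔT + βΔS across each adjacent pair:
  98–101 m: −αΔT+βΔS = −(1.1 × 10⁻⁴)(-1.0)+(7.7 × 10⁻⁴)(-3.06) = -2.2 × 10⁻³ → UNSTABLE
  101–194 m: −αΔT+βΔS = −(1.1 × 10⁻⁴)(+9.2)+(7.7 × 10⁻⁴)(+3.83) = 1.9 × 10⁻³ → stable
  194–226 m: −αΔT+βΔS = −(1.1 × 10⁻⁴)(-5.1)+(7.7 × 10⁻⁴)(-0.37) = 2.8 × 10⁻⁴ → stable
The 98–101 m interval has Δρ < 0: lighter water underlies denser water.

98–101 m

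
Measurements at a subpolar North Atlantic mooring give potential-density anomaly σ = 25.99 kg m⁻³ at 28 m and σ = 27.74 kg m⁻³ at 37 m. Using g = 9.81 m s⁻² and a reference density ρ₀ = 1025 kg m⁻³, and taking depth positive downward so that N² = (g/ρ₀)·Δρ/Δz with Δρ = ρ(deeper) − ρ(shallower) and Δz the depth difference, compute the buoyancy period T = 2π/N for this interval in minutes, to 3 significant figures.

2.43 min

Δρ = 1027.74 − 1025.99 = 1.75 kg m⁻³ over Δz = 37 − 28 = 9 m.
N² = (9.81/1025) × (1.75/9) = 1.8610 × 10⁻³ s⁻².
N = √(1.8610 × 10⁻³) = 0.043139 rad s⁻¹, so T = 2π/N = 145.65 s = 2.4275 min ≈ 2.43 min.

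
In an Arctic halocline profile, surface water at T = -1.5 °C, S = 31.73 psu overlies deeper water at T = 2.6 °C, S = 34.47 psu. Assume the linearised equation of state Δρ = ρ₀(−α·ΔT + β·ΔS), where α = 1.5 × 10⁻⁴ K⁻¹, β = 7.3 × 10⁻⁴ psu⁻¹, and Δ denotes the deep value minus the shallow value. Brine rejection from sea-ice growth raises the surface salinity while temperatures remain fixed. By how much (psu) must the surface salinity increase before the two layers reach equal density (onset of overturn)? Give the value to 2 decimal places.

1.90 psu

Neutral buoyancy requires −α(T_deep − T_surf) + β(S_deep − S_surf′) = 0.
S_surf′ = S_deep − (α/β)·ΔT = 34.47 − (1.5 × 10⁻⁴/7.3 × 10⁻⁴)·(+4.1) = 33.6275 psu.
Increase required: 33.6275 − 31.73 = 1.8975 psu.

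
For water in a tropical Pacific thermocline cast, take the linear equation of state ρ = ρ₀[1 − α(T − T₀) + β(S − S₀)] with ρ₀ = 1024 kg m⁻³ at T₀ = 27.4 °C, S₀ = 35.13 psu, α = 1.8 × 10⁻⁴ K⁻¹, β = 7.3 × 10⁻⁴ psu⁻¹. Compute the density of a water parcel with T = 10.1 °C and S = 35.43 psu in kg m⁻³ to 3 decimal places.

T − T₀ = -17.3 K, S − S₀ = +0.30 psu.
Bracket = 1 − α·(-17.3) + β·(+0.30) = 1 + (3.333 × 10⁻³) = 1.0033330.
ρ = 1024 × 1.0033330 = 1027.413 kg m⁻³.

1027.413 kg m⁻³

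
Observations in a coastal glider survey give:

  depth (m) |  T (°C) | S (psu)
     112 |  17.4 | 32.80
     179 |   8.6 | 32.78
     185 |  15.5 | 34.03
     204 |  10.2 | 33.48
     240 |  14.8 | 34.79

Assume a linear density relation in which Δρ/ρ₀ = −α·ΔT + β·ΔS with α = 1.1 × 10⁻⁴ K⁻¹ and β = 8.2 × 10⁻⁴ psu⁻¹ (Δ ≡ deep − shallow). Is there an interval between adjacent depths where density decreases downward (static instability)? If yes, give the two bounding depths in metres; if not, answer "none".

none

Evaluate Δρ/ρ₀ = −αΔT + βΔS across each adjacent pair:
  112–179 m: −αΔT+βΔS = −(1.1 × 10⁻⁴)(-8.8)+(8.2 × 10⁻⁴)(-0.02) = 9.5 × 10⁻⁴ → stable
  179–185 m: −αΔT+βΔS = −(1.1 × 10⁻⁴)(+6.9)+(8.2 × 10⁻⁴)(+1.25) = 2.7 × 10⁻⁴ → stable
  185–204 m: −αΔT+βΔS = −(1.1 × 10⁻⁴)(-5.3)+(8.2 × 10⁻⁴)(-0.55) = 1.3 × 10⁻⁴ → stable
  204–240 m: −αΔT+βΔS = −(1.1 × 10⁻⁴)(+4.6)+(8.2 × 10⁻⁴)(+1.31) = 5.7 × 10⁻⁴ → stable
Every interval has Δρ > 0: the column is stably stratified throughout.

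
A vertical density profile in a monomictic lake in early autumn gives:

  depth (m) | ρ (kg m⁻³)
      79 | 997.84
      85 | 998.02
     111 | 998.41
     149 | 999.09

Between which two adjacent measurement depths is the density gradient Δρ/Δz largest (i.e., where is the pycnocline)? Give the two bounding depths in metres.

79–85 m

Compute the density gradient over each adjacent pair:
  79–85 m: Δρ/Δz = 0.18/6 = 0.030 kg m⁻⁴
  85–111 m: Δρ/Δz = 0.39/26 = 0.015 kg m⁻⁴
  111–149 m: Δρ/Δz = 0.68/38 = 0.018 kg m⁻⁴
The largest gradient is in the 79–85 m interval — the pycnocline.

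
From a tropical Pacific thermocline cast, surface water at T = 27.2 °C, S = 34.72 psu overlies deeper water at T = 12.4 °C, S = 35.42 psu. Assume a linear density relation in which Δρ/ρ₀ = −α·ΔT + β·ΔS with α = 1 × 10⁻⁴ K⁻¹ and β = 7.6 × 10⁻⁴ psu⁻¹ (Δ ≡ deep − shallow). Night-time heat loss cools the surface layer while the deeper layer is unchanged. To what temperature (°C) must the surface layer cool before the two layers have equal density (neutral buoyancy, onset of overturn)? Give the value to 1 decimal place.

7.1 °C

Neutral buoyancy requires Δρ = 0, i.e. −α(T_deep − T_surf′) + β(S_deep − S_surf) = 0.
T_surf′ = T_deep − (β/α)·ΔS = 12.4 − (7.6 × 10⁻⁴/1 × 10⁻⁴)·(+0.70) = 7.080 °C.
Cooling required: 27.2 − (7.080) = 20.120 °C.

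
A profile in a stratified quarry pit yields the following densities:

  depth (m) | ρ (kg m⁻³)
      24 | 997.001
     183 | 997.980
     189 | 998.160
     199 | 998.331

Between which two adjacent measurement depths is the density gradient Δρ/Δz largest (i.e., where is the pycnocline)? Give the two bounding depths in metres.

Compute the density gradient over each adjacent pair:
  24–183 m: Δρ/Δz = 0.979/159 = 6.2 × 10⁻³ kg m⁻⁴
  183–189 m: Δρ/Δz = 0.180/6 = 0.030 kg m⁻⁴
  189–199 m: Δρ/Δz = 0.171/10 = 0.017 kg m⁻⁴
The largest gradient is in the 183–189 m interval — the pycnocline.

183–189 m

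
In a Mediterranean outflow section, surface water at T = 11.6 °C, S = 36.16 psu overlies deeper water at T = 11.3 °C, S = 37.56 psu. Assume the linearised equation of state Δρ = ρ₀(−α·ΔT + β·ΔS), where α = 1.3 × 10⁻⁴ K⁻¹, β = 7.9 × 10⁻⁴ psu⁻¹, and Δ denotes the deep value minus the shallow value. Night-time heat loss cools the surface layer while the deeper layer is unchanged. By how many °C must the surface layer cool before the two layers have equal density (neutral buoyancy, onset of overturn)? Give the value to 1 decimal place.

Neutral buoyancy requires Δρ = 0, i.e. −α(T_deep − T_surf′) + β(S_deep − S_surf) = 0.
T_surf′ = T_deep − (β/α)·ΔS = 11.3 − (7.9 × 10⁻⁴/1.3 × 10⁻⁴)·(+1.40) = 2.792 °C.
Cooling required: 11.6 − (2.792) = 8.808 °C.

8.8 °C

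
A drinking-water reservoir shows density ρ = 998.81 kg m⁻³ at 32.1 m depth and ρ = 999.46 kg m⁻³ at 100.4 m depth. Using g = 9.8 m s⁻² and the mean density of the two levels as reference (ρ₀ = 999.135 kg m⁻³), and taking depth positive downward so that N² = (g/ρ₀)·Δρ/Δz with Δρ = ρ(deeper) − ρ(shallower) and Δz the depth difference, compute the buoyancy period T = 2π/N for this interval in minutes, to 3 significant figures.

Δρ = 999.46 − 998.81 = 0.65 kg m⁻³ over Δz = 100.4 − 32.1 = 68.3 m.
N² = (9.8/999.135) × (0.65/68.3) = 9.3346 × 10⁻⁵ s⁻².
N = √(9.3346 × 10⁻⁵) = 9.6616 × 10⁻³ rad s⁻¹, so T = 2π/N = 650.33 s = 10.839 min ≈ 10.8 min.

10.8 min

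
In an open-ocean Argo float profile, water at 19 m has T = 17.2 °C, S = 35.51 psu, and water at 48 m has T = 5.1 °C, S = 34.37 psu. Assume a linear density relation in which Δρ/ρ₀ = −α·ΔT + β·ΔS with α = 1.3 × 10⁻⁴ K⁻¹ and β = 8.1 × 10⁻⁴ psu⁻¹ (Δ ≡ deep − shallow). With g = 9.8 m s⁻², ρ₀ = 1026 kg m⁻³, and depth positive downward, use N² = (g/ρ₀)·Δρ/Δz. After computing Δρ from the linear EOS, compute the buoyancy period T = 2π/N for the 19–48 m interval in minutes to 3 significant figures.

ΔT = -12.1 K, ΔS = -1.14 psu (deep − shallow).
Δρ/ρ₀ = −αΔT + βΔS = 1.573 × 10⁻³ − 9.234 × 10⁻⁴ = 6.496 × 10⁻⁴, so Δρ ≈ 0.6665 kg m⁻³.
N² = (g/ρ₀)·Δρ/Δz = g·(Δρ/ρ₀)/Δz = 9.8 × 6.496 × 10⁻⁴ / 29 = 2.1952 × 10⁻⁴ s⁻².
N = √(2.1952 × 10⁻⁴) = 0.014816 rad s⁻¹ → T = 2π/N = 424.08 s = 7.0680 min ≈ 7.07 min.

7.07 min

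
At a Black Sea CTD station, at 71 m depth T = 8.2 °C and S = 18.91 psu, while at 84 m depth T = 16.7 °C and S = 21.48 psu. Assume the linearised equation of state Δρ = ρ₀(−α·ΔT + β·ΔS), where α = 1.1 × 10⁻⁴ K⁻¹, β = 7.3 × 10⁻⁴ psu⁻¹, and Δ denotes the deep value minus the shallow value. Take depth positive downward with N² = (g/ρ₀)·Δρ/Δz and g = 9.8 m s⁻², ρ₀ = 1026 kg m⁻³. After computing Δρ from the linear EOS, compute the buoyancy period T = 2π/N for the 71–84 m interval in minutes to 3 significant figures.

ΔT = +8.5 K, ΔS = +2.57 psu (deep − shallow).
Δρ/ρ₀ = −αΔT + βΔS = -9.35 × 10⁻⁴ + 1.8761 × 10⁻³ = 9.411 × 10⁻⁴, so Δρ ≈ 0.9656 kg m⁻³.
N² = (g/ρ₀)·Δρ/Δz = g·(Δρ/ρ₀)/Δz = 9.8 × 9.411 × 10⁻⁴ / 13 = 7.0944 × 10⁻⁴ s⁻².
N = √(7.0944 × 10⁻⁴) = 0.026635 rad s⁻¹ → T = 2π/N = 235.90 s = 3.9317 min ≈ 3.93 min.

3.93 min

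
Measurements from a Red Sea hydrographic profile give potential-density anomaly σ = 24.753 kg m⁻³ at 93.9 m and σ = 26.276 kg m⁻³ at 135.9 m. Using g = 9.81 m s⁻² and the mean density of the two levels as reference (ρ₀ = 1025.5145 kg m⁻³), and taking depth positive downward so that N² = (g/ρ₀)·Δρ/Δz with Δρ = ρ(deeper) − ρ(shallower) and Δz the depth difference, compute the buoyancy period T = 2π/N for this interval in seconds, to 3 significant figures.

Δρ = 1026.276 − 1024.753 = 1.523 kg m⁻³ over Δz = 135.9 − 93.9 = 42 m.
N² = (9.81/1025.5145) × (1.523/42) = 3.4688 × 10⁻⁴ s⁻².
N = √(3.4688 × 10⁻⁴) = 0.018625 rad s⁻¹, so T = 2π/N = 337.35 s ≈ 337 s.
A positive N² confirms static stability across the interval.

337 s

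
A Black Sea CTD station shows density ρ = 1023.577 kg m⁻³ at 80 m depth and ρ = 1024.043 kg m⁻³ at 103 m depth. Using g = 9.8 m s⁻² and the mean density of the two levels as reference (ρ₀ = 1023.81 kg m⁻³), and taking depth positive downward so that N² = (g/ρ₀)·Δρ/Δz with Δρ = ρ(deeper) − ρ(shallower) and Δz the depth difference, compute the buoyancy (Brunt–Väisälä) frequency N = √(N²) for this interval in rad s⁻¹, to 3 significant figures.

0.0139 rad s⁻¹

Δρ = 1024.043 − 1023.577 = 0.466 kg m⁻³ over Δz = 103 − 80 = 23 m.
N² = (9.8/1023.81) × (0.466/23) = 1.9394 × 10⁻⁴ s⁻².
N = √(1.9394 × 10⁻⁴) = 0.013926 rad s⁻¹ ≈ 0.0139 rad s⁻¹.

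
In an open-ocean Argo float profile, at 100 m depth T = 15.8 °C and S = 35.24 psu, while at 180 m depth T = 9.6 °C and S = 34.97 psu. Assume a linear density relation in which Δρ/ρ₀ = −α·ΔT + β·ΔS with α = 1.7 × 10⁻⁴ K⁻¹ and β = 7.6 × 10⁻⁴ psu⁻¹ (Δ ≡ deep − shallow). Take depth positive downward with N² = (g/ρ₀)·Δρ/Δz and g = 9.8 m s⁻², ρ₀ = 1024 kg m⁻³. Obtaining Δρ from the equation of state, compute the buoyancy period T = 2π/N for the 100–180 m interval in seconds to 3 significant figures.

616 s

ΔT = -6.2 K, ΔS = -0.27 psu (deep − shallow).
Δρ/ρ₀ = −αΔT + βΔS = 1.054 × 10⁻³ − 2.052 × 10⁻⁴ = 8.488 × 10⁻⁴, so Δρ ≈ 0.8692 kg m⁻³.
N² = (g/ρ₀)·Δρ/Δz = g·(Δρ/ρ₀)/Δz = 9.8 × 8.488 × 10⁻⁴ / 80 = 1.0398 × 10⁻⁴ s⁻².
N = √(1.0398 × 10⁻⁴) = 0.010197 rad s⁻¹ → T = 2π/N = 616.18 s ≈ 616 s.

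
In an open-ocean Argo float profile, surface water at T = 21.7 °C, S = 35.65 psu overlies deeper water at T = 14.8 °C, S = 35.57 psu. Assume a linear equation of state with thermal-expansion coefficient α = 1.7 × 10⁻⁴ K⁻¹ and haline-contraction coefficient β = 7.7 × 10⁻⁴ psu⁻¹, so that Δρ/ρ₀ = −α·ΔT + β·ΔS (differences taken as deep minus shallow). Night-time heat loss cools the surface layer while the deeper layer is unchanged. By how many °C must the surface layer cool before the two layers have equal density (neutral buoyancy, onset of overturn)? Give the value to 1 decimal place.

6.5 °C

Neutral buoyancy requires Δρ = 0, i.e. −α(T_deep − T_surf′) + β(S_deep − S_surf) = 0.
T_surf′ = T_deep − (β/α)·ΔS = 14.8 − (7.7 × 10⁻⁴/1.7 × 10⁻⁴)·(-0.08) = 15.162 °C.
Cooling required: 21.7 − (15.162) = 6.538 °C.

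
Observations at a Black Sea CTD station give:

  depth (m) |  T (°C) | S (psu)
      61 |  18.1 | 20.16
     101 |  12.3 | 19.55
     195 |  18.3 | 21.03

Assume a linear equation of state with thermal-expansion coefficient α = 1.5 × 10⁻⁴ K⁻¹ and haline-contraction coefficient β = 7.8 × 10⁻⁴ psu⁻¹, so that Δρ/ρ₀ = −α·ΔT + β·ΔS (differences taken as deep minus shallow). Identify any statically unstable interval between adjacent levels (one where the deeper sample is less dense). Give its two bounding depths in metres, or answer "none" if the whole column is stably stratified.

none

Evaluate Δρ/ρ₀ = −αΔT + βΔS across each adjacent pair:
  61–101 m: −αΔT+βΔS = −(1.5 × 10⁻⁴)(-5.8)+(7.8 × 10⁻⁴)(-0.61) = 3.9 × 10⁻⁴ → stable
  101–195 m: −αΔT+βΔS = −(1.5 × 10⁻⁴)(+6.0)+(7.8 × 10⁻⁴)(+1.48) = 2.5 × 10⁻⁴ → stable
Every interval has Δρ > 0: the column is stably stratified throughout.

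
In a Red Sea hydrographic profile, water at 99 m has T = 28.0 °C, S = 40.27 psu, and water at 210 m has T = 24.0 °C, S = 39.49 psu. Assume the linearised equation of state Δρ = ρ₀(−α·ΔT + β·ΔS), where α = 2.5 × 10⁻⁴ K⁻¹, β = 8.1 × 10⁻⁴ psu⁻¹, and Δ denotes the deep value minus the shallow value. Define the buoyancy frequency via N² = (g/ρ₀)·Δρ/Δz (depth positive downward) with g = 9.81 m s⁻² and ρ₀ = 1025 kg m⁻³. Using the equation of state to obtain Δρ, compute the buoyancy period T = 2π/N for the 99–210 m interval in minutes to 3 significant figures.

18.4 min

ΔT = -4.0 K, ΔS = -0.78 psu (deep − shallow).
Δρ/ρ₀ = −αΔT + βΔS = 1.00 × 10⁻³ − 6.318 × 10⁻⁴ = 3.682 × 10⁻⁴, so Δρ ≈ 0.3774 kg m⁻³.
N² = (g/ρ₀)·Δρ/Δz = g·(Δρ/ρ₀)/Δz = 9.81 × 3.682 × 10⁻⁴ / 111 = 3.2541 × 10⁻⁵ s⁻².
N = √(3.2541 × 10⁻⁵) = 5.7045 × 10⁻³ rad s⁻¹ → T = 2π/N = 1.1014 × 10³ s = 18.357 min ≈ 18.4 min.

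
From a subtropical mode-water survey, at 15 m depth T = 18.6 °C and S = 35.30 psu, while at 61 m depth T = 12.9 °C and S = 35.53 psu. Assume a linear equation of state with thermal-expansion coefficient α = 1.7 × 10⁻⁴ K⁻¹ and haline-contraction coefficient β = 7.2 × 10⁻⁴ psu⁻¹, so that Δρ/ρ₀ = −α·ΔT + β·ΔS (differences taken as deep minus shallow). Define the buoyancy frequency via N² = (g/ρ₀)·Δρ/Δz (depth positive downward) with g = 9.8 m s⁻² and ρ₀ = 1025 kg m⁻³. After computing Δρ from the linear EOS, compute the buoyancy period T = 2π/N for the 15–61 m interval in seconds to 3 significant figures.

404 s

ΔT = -5.7 K, ΔS = +0.23 psu (deep − shallow).
Δρ/ρ₀ = −αΔT + βΔS = 9.69 × 10⁻⁴ + 1.656 × 10⁻⁴ = 1.1346 × 10⁻³, so Δρ ≈ 1.163 kg m⁻³.
N² = (g/ρ₀)·Δρ/Δz = g·(Δρ/ρ₀)/Δz = 9.8 × 1.1346 × 10⁻³ / 46 = 2.4172 × 10⁻⁴ s⁻².
N = √(2.4172 × 10⁻⁴) = 0.015547 rad s⁻¹ → T = 2π/N = 404.14 s ≈ 404 s.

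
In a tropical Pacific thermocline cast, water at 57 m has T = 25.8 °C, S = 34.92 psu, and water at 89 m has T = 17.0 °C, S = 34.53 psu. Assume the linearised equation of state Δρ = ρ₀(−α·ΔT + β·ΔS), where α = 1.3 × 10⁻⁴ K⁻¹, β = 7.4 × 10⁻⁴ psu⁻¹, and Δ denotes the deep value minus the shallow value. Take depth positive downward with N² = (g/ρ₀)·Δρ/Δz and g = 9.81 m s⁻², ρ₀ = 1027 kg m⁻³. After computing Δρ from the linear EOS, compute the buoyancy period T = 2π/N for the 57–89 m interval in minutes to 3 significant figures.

6.47 min

ΔT = -8.8 K, ΔS = -0.39 psu (deep − shallow).
Δρ/ρ₀ = −αΔT + βΔS = 1.144 × 10⁻³ − 2.886 × 10⁻⁴ = 8.554 × 10⁻⁴, so Δρ ≈ 0.8785 kg m⁻³.
N² = (g/ρ₀)·Δρ/Δz = g·(Δρ/ρ₀)/Δz = 9.81 × 8.554 × 10⁻⁴ / 32 = 2.6223 × 10⁻⁴ s⁻².
N = √(2.6223 × 10⁻⁴) = 0.016194 rad s⁻¹ → T = 2π/N = 387.99 s = 6.4665 min ≈ 6.47 min.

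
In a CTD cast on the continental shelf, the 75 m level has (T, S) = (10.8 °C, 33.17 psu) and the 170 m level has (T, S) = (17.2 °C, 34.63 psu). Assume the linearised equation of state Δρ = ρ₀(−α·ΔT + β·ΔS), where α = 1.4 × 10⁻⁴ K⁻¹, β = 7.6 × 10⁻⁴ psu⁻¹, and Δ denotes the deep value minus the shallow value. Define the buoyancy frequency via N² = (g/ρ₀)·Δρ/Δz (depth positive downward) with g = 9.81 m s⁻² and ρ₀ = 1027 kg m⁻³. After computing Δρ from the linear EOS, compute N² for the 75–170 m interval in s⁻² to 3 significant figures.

2.21 × 10⁻⁵ s⁻²

ΔT = +6.4 K, ΔS = +1.46 psu (deep − shallow).
Δρ/ρ₀ = −αΔT + βΔS = -8.96 × 10⁻⁴ + 1.1096 × 10⁻³ = 2.136 × 10⁻⁴, so Δρ ≈ 0.2194 kg m⁻³.
N² = (g/ρ₀)·Δρ/Δz = g·(Δρ/ρ₀)/Δz = 9.81 × 2.136 × 10⁻⁴ / 95 = 2.2057 × 10⁻⁵ s⁻² ≈ 2.21 × 10⁻⁵ s⁻².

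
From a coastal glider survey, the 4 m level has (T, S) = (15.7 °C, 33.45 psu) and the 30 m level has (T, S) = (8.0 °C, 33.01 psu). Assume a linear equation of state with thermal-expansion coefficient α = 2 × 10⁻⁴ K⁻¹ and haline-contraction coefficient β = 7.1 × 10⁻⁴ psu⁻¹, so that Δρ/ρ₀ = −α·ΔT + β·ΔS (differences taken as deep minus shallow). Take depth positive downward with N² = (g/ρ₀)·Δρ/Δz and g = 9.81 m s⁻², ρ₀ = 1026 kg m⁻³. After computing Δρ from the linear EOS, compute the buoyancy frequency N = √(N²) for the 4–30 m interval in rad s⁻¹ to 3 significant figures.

ΔT = -7.7 K, ΔS = -0.44 psu (deep − shallow).
Δρ/ρ₀ = −αΔT + βΔS = 1.54 × 10⁻³ − 3.124 × 10⁻⁴ = 1.2276 × 10⁻³, so Δρ ≈ 1.260 kg m⁻³.
N² = (g/ρ₀)·Δρ/Δz = g·(Δρ/ρ₀)/Δz = 9.81 × 1.2276 × 10⁻³ / 26 = 4.6318 × 10⁻⁴ s⁻².
N = √(4.6318 × 10⁻⁴) = 0.021522 rad s⁻¹ ≈ 0.0215 rad s⁻¹.

0.0215 rad s⁻¹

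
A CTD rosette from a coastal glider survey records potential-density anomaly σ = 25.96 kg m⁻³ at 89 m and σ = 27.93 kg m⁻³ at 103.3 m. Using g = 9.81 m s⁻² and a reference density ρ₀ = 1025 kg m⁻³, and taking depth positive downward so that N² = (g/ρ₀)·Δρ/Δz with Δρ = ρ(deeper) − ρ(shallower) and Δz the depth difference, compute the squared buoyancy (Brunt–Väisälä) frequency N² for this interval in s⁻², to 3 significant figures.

1.32 × 10⁻³ s⁻²

Δρ = 1027.93 − 1025.96 = 1.97 kg m⁻³ over Δz = 103.3 − 89 = 14.3 m.
N² = (9.81/1025) × (1.97/14.3) = 1.3185 × 10⁻³ s⁻² ≈ 1.32 × 10⁻³ s⁻².
A positive N² confirms static stability across the interval.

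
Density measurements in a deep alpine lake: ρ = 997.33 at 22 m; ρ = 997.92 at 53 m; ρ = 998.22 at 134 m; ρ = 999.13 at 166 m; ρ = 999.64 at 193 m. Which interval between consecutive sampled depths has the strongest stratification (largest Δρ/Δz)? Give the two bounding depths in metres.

134–166 m

Compute the density gradient over each adjacent pair:
  22–53 m: Δρ/Δz = 0.59/31 = 0.019 kg m⁻⁴
  53–134 m: Δρ/Δz = 0.30/81 = 3.7 × 10⁻³ kg m⁻⁴
  134–166 m: Δρ/Δz = 0.91/32 = 0.028 kg m⁻⁴
  166–193 m: Δρ/Δz = 0.51/27 = 0.019 kg m⁻⁴
The largest gradient is in the 134–166 m interval — the pycnocline.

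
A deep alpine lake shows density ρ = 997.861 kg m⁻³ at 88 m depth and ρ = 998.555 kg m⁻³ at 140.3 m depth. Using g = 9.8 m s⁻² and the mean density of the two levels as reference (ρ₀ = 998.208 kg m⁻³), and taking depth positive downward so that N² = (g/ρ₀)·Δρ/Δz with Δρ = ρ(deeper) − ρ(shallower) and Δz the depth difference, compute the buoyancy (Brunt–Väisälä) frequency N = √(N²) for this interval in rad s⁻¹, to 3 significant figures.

0.0114 rad s⁻¹

Δρ = 998.555 − 997.861 = 0.694 kg m⁻³ over Δz = 140.3 − 88 = 52.3 m.
N² = (9.8/998.208) × (0.694/52.3) = 1.3028 × 10⁻⁴ s⁻².
N = √(1.3028 × 10⁻⁴) = 0.011414 rad s⁻¹ ≈ 0.0114 rad s⁻¹.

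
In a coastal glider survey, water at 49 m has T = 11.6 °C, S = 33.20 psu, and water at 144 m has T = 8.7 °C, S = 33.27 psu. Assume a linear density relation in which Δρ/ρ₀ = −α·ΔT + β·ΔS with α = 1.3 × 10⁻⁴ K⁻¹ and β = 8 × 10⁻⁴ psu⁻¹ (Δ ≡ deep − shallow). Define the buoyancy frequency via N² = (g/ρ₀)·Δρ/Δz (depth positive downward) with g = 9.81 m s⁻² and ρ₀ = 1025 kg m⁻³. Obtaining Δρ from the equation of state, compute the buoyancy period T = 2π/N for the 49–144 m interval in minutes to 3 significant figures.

15.7 min

ΔT = -2.9 K, ΔS = +0.07 psu (deep − shallow).
Δρ/ρ₀ = −αΔT + βΔS = 3.77 × 10⁻⁴ + 5.60 × 10⁻⁵ = 4.33 × 10⁻⁴, so Δρ ≈ 0.4438 kg m⁻³.
N² = (g/ρ₀)·Δρ/Δz = g·(Δρ/ρ₀)/Δz = 9.81 × 4.33 × 10⁻⁴ / 95 = 4.4713 × 10⁻⁵ s⁻².
N = √(4.4713 × 10⁻⁵) = 6.6868 × 10⁻³ rad s⁻¹ → T = 2π/N = 939.64 s = 15.661 min ≈ 15.7 min.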